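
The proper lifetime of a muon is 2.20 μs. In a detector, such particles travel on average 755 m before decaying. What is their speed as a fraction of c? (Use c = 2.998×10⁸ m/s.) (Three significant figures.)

0.753c

Let x = d/(cτ) = 755.0 m / (2.998×10⁸ m/s × 2.200×10^-6 s) = 1.1447. Since d = βγcτ, x = βγ = β/√(1−β²).
Solving: β² = x²/(1+x²) = 1.31034/2.31034 = 0.567163, so β = 0.753.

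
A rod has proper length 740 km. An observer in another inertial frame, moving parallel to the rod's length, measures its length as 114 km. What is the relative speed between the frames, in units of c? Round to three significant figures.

Length contraction gives γ = L₀/L = 740/114 = 6.4912.
β = √(1 − 1/γ²) = √0.976267 = 0.988.

0.988c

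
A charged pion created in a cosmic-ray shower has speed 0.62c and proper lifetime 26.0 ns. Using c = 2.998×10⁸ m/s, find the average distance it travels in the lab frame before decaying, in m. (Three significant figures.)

Lorentz factor: γ = (1 − 0.3844)^(−1/2) = 1.2745.
Lab-frame lifetime: Δt = γτ = 1.2745 × 26.0 ns = 33.137 ns.
Distance: d = vΔt = 0.62 × 2.998×10⁸ m/s × 3.3137×10^-8 s = 6.16 m.

6.16 m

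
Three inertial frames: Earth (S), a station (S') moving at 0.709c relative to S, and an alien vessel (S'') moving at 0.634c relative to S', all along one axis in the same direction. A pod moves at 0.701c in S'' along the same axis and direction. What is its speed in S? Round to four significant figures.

0.9867c

Compose velocities in two stages. Stage 1 (into S'): u₁ = (0.701+0.634)/(1+0.701×0.634) = 0.92424.
Stage 2 (into S): u = (0.92424+0.709)/(1+0.92424×0.709) = 0.98668, so the speed is 0.9867c.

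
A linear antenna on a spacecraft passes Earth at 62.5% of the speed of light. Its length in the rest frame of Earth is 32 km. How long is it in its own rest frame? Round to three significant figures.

41.0 km

Lorentz factor: γ = (1 − 0.390625)^(−1/2) = 1.281.
Proper length: L₀ = γ·L = 1.281 × 32 = 41.0 km.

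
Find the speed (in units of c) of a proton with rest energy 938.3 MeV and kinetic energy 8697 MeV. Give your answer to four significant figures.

K = (γ−1)mc², so γ = 1 + 8697/938.3 = 10.269.
Then v/c = √(1 − γ⁻²) = √(1 − 0.00948296) = √0.99051704 = 0.9952.

0.9952c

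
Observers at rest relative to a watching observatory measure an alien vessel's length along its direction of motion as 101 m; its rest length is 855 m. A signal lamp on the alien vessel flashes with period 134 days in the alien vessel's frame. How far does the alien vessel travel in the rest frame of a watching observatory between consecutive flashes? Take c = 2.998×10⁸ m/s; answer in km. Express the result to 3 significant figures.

2.92×10^13 km

From L = L₀/γ: γ = 855/101 = 8.46535.
β = √(1 − 1/γ²) = 0.993. Lab-frame period = γτ = 8.46535×134 days = 1134.4 days. Distance = βc × γτ = 0.993 × 2.998×10⁸ m/s × 98012160 s = 2.9178×10^16 m = 2.92×10^13 km.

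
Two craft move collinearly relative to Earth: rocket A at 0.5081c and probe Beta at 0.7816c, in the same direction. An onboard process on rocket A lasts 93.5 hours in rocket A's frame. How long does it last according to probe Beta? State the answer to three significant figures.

105 hours

The velocity of rocket A relative to probe Beta is (0.5081 − 0.7816)c / (1 − 0.5081×0.7816) = −0.45366c; relative speed 0.45366c.
At |u| = 0.45366c, γ = (1 − 0.205807)^(−1/2) = 1.1221.
Rocket A's interval is proper; time dilation gives Δt_B = γΔτ = 1.1221 × 93.5 hours = 105 hours.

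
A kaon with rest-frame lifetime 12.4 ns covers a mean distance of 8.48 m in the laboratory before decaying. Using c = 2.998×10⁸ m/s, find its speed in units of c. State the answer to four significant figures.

0.9159c

Let x = d/(cτ) = 8.480 m / (2.998×10⁸ m/s × 1.240×10^-8 s) = 2.2811. Since d = βγcτ, x = βγ = β/√(1−β²).
Solving: β² = x²/(1+x²) = 5.20342/6.20342 = 0.838799, so β = 0.9159.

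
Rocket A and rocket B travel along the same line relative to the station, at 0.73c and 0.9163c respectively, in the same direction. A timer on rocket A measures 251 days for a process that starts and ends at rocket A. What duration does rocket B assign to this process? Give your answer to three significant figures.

304 days

The velocity of rocket A relative to rocket B is (0.73 − 0.9163)c / (1 − 0.73×0.9163) = −0.56267c; relative speed 0.56267c.
At |u| = 0.56267c, γ = (1 − 0.316598)^(−1/2) = 1.2097.
The clock on rocket A records proper time, so rocket B measures Δt = γΔτ = 1.2097 × 251 = 304 days.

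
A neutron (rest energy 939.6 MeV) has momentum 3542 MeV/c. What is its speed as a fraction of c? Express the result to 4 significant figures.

0.9666c

βγ = pc/(mc²) = 3542/939.6 = 3.7697.
Since γ² = 1 + (βγ)² = 15.2106, γ = √15.2106 = 3.90008, and β = (βγ)/γ = 3.7697/3.90008 = 0.9666.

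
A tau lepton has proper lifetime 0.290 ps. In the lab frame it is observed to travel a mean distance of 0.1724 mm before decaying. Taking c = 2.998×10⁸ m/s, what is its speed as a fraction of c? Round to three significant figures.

0.893c

Lab distance = (lab lifetime)·v = γτ·βc, so βγ = d/(cτ) = 1.724×10^-4/(2.998×10⁸ × 2.900×10^-13) = 1.9829.
With βγ = 1.9829: γ² = 1 + (βγ)² = 4.93189, and β = (βγ)/γ = 1.9829/2.22079 = 0.893.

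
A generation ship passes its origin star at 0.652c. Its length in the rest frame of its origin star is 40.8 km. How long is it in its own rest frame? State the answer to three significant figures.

γ = 1/√(1 − β²) = 1/√(1 − 0.425104) = 1/√0.574896 = 1/0.758219 = 1.3189.
Proper length: L₀ = γ·L = 1.3189 × 40.8 = 53.8 km.

53.8 km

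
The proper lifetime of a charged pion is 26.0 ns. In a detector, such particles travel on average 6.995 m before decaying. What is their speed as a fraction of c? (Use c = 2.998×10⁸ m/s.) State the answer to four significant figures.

0.6679c

d = βγcτ ⇒ βγ = d/(cτ) = 6.995 m / (7.7948 m) = 0.89739.
β = (βγ)/√(1+(βγ)²) = 0.89739/√1.805309 = 0.6679.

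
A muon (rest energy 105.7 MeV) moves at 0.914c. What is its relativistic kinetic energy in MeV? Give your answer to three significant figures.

155 MeV

β² = 0.835396, so γ = 1/√0.164604 = 2.4648.
Kinetic energy: K = (γ − 1)mc² = (2.4648 − 1) × 105.7 MeV = 1.4648 × 105.7 = 155 MeV.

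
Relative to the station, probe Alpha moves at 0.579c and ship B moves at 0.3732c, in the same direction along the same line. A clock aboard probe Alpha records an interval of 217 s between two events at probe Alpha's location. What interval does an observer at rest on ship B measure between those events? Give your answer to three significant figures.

225 s

Speed of probe Alpha in ship B's frame: u = (v_A − v_B)/(1 − v_A v_B/c²) = (0.579 − 0.3732)/(1 − 0.579×0.3732) = 0.2058/0.7839172 = 0.26253; |u| = 0.26253c.
At |u| = 0.26253c, γ = (1 − 0.068922)^(−1/2) = 1.0364.
The clock on probe Alpha records proper time, so ship B measures Δt = γΔτ = 1.0364 × 217 = 225 s.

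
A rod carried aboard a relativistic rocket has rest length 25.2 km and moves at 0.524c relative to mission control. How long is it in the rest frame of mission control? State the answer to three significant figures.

21.5 km

β² = 0.274576, so γ = 1/√0.725424 = 1.1741.
Along the direction of motion the measured length is L₀/γ = 25.2/1.1741 = 21.5 km.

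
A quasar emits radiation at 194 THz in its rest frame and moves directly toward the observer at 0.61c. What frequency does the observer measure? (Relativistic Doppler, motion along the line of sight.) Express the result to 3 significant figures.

Relativistic Doppler (source moving toward): f_obs = f_src · √((1+β)/(1−β)).
With β = 0.61: factor = √(1.61/0.39) = 2.0318.
f_obs = 194 × 2.0318 = 394 THz.

394 THz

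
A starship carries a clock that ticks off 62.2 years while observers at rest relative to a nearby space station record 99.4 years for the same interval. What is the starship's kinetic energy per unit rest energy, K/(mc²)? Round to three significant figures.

The time-dilation ratio gives γ = 99.4/62.2 = 1.59807.
K/(mc²) = γ − 1 = 1.59807 − 1 = 0.598.

0.598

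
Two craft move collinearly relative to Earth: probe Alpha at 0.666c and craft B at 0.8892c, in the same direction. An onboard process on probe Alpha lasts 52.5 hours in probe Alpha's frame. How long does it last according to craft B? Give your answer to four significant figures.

62.73 hours

The velocity of probe Alpha relative to craft B is (0.666 − 0.8892)c / (1 − 0.666×0.8892) = −0.54734c; relative speed 0.54734c.
γ for this relative speed: γ = 1/√(1 − 0.299581) = 1.1949.
The clock on probe Alpha records proper time, so craft B measures Δt = γΔτ = 1.1949 × 52.5 = 62.73 hours.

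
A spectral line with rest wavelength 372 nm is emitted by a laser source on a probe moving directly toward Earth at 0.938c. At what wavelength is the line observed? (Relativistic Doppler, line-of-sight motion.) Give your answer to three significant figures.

66.5 nm

Relativistic Doppler for wavelength: λ_obs = λ_src · √((1−β)/(1+β)).
With β = 0.938: factor = √(0.062/1.938) = 0.17886.
λ_obs = 372 × 0.17886 = 66.5 nm.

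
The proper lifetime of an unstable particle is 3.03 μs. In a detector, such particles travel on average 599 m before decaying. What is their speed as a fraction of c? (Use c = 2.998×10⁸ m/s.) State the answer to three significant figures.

d = βγcτ ⇒ βγ = d/(cτ) = 599.0 m / (908.394 m) = 0.65941.
β = (βγ)/√(1+(βγ)²) = 0.65941/√1.434822 = 0.550.

0.550c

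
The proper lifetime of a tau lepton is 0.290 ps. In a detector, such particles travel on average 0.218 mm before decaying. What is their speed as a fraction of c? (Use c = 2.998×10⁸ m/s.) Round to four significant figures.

d = βγcτ ⇒ βγ = d/(cτ) = 2.180×10^-4 m / (8.6942×10^-5 m) = 2.5074.
β = (βγ)/√(1+(βγ)²) = 2.5074/√7.28705 = 0.9289.

0.9289c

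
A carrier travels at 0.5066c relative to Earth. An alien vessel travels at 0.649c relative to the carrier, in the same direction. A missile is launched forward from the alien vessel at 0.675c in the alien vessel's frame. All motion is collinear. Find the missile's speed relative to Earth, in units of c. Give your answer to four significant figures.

0.9733c

Compose velocities in two stages. Stage 1 (into S'): u₁ = (0.675+0.649)/(1+0.675×0.649) = 0.92068.
Stage 2 (into S): u = (0.92068+0.5066)/(1+0.92068×0.5066) = 0.97331, so the speed is 0.9733c.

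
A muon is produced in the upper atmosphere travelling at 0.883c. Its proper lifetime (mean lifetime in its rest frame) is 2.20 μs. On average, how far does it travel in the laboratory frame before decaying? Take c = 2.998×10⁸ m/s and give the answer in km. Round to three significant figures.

With β = 0.883, γ = 1/√(1 − 0.883²) = 1/√0.220311 = 2.1305.
Lab-frame lifetime: Δt = γτ = 2.1305 × 2.20 μs = 4.6871 μs.
Distance: d = vΔt = 0.883 × 2.998×10⁸ m/s × 4.6871×10^-6 s = 1240 m = 1.24 km.

1.24 km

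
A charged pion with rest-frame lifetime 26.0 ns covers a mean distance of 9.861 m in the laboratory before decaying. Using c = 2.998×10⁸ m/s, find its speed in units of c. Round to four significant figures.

0.7845c

d = βγcτ ⇒ βγ = d/(cτ) = 9.861 m / (7.7948 m) = 1.2651.
β = (βγ)/√(1+(βγ)²) = 1.2651/√2.60048 = 0.7845.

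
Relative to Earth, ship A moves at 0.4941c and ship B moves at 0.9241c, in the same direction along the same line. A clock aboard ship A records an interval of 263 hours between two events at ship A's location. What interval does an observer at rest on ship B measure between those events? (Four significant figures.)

430.2 hours

Transform ship A's velocity into ship B's frame: (0.4941 − 0.9241)/(1 − 0.4941·0.9241) = −0.43/0.54340219, so the relative speed is 0.79131c.
γ for this relative speed: γ = 1/√(1 − 0.626172) = 1.6356.
The clock on ship A records proper time, so ship B measures Δt = γΔτ = 1.6356 × 263 = 430.2 hours.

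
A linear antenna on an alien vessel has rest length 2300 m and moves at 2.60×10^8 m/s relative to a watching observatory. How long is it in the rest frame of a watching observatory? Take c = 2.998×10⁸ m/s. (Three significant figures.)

1150 m

β = v/c = (2.60×10^8 m/s)/(2.998×10⁸ m/s) = 0.867245.
γ = 1/√(1 − β²) = 1/√(1 − 0.7521139) = 1/√0.2478861 = 1/0.497882 = 2.0085.
Along the direction of motion the measured length is L₀/γ = 2300/2.0085 = 1150 m.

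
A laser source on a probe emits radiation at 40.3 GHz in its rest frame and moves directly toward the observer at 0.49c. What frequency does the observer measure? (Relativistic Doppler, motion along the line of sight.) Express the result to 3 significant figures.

68.9 GHz

Relativistic Doppler (source moving toward): f_obs = f_src · √((1+β)/(1−β)).
With β = 0.49: factor = √(1.49/0.51) = 1.7093.
f_obs = 40.3 × 1.7093 = 68.9 GHz.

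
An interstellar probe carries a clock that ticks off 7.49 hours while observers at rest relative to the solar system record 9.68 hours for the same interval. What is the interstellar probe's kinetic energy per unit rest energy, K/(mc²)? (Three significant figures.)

γ = Δt/Δτ = 9.68/7.49 = 1.29239.
K/(mc²) = γ − 1 = 1.29239 − 1 = 0.292.

0.292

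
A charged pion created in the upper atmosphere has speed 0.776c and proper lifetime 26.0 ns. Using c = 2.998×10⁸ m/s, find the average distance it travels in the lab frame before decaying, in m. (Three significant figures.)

9.59 m

Lorentz factor: γ = (1 − 0.602176)^(−1/2) = 1.5855.
Lab-frame lifetime: Δt = γτ = 1.5855 × 26.0 ns = 41.223 ns.
Distance: d = vΔt = 0.776 × 2.998×10⁸ m/s × 4.1223×10^-8 s = 9.59 m.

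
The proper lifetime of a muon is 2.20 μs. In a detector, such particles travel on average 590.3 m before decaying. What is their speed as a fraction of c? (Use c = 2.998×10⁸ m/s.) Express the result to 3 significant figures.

0.667c

Let x = d/(cτ) = 590.3 m / (2.998×10⁸ m/s × 2.200×10^-6 s) = 0.89499. Since d = βγcτ, x = βγ = β/√(1−β²).
Solving: β² = x²/(1+x²) = 0.801007/1.801007 = 0.444755, so β = 0.667.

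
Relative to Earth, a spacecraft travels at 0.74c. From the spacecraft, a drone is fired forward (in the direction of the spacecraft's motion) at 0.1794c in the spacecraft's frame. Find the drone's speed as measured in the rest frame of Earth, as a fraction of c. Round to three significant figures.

In units of c, u = (u' + v)/(1 + u'v) with u' = 0.1794 and v = 0.74.
Numerator: 0.1794 + 0.74 = 0.9194. Denominator: 1 + (0.1794)(0.74) = 1.132756.
u = 0.9194/1.132756 = 0.81165, so the speed is 0.812c.

0.812c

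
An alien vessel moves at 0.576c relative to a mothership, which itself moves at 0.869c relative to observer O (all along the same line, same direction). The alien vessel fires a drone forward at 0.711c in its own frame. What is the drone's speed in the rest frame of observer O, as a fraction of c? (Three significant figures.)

First combine the drone and alien vessel (S''→S'): u₁ = (0.711 + 0.576)/(1 + 0.711×0.576) = 1.287/1.409536 = 0.91307.
Then combine with the mothership (S'→S): u = (0.91307 + 0.869)/(1 + 0.91307×0.869) = 1.78207/1.79345783 = 0.99365.

0.994c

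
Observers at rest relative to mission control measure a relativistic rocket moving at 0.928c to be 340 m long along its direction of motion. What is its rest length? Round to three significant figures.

913 m

Lorentz factor: γ = (1 − 0.861184)^(−1/2) = 2.684.
Proper length: L₀ = γ·L = 2.684 × 340 = 913 m.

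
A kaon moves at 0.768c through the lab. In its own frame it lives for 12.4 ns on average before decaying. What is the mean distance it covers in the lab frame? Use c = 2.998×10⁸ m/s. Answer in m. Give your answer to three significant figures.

4.46 m

γ = 1/√(1 − β²) = 1/√(1 − 0.589824) = 1/√0.410176 = 1/0.64045 = 1.5614.
Lab-frame lifetime: Δt = γτ = 1.5614 × 12.4 ns = 19.361 ns.
Distance: d = vΔt = 0.768 × 2.998×10⁸ m/s × 1.9361×10^-8 s = 4.46 m.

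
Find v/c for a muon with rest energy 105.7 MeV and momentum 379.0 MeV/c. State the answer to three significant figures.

0.963

βγ = pc/(mc²) = 379.0/105.7 = 3.5856.
Since γ² = 1 + (βγ)² = 13.8565, γ = √13.8565 = 3.72243, and β = (βγ)/γ = 3.5856/3.72243 = 0.963.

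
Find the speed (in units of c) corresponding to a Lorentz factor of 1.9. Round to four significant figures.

0.8503c

β = √(1 − 1/γ²) = √(1 − 1/3.61) = √0.722992 = 0.8503.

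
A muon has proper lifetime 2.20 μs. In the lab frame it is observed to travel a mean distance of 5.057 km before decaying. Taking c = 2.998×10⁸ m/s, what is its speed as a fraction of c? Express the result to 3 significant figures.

0.992c

Let x = d/(cτ) = 5057 m / (2.998×10⁸ m/s × 2.200×10^-6 s) = 7.6672. Since d = βγcτ, x = βγ = β/√(1−β²).
Solving: β² = x²/(1+x²) = 58.786/59.786 = 0.983274, so β = 0.992.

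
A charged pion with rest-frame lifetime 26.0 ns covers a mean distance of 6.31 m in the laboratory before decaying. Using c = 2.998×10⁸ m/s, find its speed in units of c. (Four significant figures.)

d = βγcτ ⇒ βγ = d/(cτ) = 6.310 m / (7.7948 m) = 0.80951.
β = (βγ)/√(1+(βγ)²) = 0.80951/√1.655306 = 0.6292.

0.6292c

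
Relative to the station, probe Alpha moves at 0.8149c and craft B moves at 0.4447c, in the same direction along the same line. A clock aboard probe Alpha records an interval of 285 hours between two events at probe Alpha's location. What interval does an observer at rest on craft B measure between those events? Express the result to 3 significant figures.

The velocity of probe Alpha relative to craft B is (0.8149 − 0.4447)c / (1 − 0.8149×0.4447) = 0.5806c; relative speed 0.5806c.
γ for this relative speed: γ = 1/√(1 − 0.337096) = 1.2282.
The clock on probe Alpha records proper time, so craft B measures Δt = γΔτ = 1.2282 × 285 = 350 hours.

350 hours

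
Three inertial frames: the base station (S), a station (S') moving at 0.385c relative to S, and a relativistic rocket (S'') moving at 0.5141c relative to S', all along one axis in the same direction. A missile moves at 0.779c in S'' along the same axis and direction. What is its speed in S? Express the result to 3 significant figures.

First combine the missile and relativistic rocket (S''→S'): u₁ = (0.779 + 0.5141)/(1 + 0.779×0.5141) = 1.2931/1.4004839 = 0.92332.
Then combine with the station (S'→S): u = (0.92332 + 0.385)/(1 + 0.92332×0.385) = 1.30832/1.3554782 = 0.96521.

0.965c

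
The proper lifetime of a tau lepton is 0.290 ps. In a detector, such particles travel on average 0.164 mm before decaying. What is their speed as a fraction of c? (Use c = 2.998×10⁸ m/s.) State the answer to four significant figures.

Lab distance = (lab lifetime)·v = γτ·βc, so βγ = d/(cτ) = 1.640×10^-4/(2.998×10⁸ × 2.900×10^-13) = 1.8863.
With βγ = 1.8863: γ² = 1 + (βγ)² = 4.55813, and β = (βγ)/γ = 1.8863/2.13498 = 0.8835.

0.8835c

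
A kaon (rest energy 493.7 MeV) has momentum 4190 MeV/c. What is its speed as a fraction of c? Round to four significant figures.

0.9931c

pc/(mc²) = 4190/493.7 = 8.4869 = βγ = β/√(1−β²).
So β² = x²/(1 + x²) with x = 8.4869: x² = 72.0275, β² = 72.0275/73.0275 = 0.986307, β = 0.9931.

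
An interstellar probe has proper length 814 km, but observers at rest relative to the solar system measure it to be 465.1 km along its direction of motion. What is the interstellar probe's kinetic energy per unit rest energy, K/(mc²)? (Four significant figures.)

Length contraction gives γ = L₀/L = 814/465.1 = 1.75016.
K/(mc²) = γ − 1 = 1.75016 − 1 = 0.7502.

0.7502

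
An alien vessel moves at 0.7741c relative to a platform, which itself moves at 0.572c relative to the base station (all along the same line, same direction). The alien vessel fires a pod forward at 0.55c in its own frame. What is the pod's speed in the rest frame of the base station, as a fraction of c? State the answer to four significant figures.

First combine the pod and alien vessel (S''→S'): u₁ = (0.55 + 0.7741)/(1 + 0.55×0.7741) = 1.3241/1.425755 = 0.9287.
Then combine with the platform (S'→S): u = (0.9287 + 0.572)/(1 + 0.9287×0.572) = 1.5007/1.5312164 = 0.98007.

0.9801c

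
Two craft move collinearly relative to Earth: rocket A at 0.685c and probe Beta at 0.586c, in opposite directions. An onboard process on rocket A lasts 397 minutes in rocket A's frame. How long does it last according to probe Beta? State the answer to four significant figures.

942.4 minutes

Speed of rocket A in probe Beta's frame: u = (v_A + v_B)/(1 + v_A v_B/c²) = (0.685 + 0.586)/(1 + 0.685×0.586) = 1.271/1.40141 = 0.90694; |u| = 0.90694c.
At |u| = 0.90694c, γ = (1 − 0.82254)^(−1/2) = 2.3738.
Rocket A's interval is proper; time dilation gives Δt_B = γΔτ = 2.3738 × 397 minutes = 942.4 minutes.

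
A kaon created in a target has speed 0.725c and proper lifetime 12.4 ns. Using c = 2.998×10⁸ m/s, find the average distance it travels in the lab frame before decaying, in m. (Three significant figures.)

Lorentz factor: γ = (1 − 0.525625)^(−1/2) = 1.4519.
Lab-frame lifetime: Δt = γτ = 1.4519 × 12.4 ns = 18.004 ns.
Distance: d = vΔt = 0.725 × 2.998×10⁸ m/s × 1.8004×10^-8 s = 3.91 m.

3.91 m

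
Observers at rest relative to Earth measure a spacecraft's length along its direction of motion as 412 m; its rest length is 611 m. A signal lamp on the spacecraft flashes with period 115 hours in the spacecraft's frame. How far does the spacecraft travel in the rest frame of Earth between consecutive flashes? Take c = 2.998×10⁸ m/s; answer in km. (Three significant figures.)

γ = L₀/L = 611/412 = 1.48301.
β = √(1 − 1/γ²) = 0.73845. Lab-frame period = γτ = 1.48301×115 hours = 170.55 hours. Distance = βc × γτ = 0.73845 × 2.998×10⁸ m/s × 613980 s = 1.3593×10^14 m = 1.36×10^11 km.

1.36×10^11 km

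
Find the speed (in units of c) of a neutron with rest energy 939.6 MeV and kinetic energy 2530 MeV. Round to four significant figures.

γ = 1 + K/(mc²) = 1 + 2530/939.6 = 3.6926.
β = √(1 − 1/γ²) = √(1 − 0.0733391) = √0.9266609 = 0.9626.

0.9626c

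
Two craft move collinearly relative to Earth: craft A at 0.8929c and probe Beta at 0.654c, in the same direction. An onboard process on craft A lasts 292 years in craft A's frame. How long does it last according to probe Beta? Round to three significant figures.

Speed of craft A in probe Beta's frame: u = (v_A − v_B)/(1 − v_A v_B/c²) = (0.8929 − 0.654)/(1 − 0.8929×0.654) = 0.2389/0.4160434 = 0.57422; |u| = 0.57422c.
At |u| = 0.57422c, γ = (1 − 0.329729)^(−1/2) = 1.2214.
Craft A's interval is proper; time dilation gives Δt_B = γΔτ = 1.2214 × 292 years = 357 years.

357 years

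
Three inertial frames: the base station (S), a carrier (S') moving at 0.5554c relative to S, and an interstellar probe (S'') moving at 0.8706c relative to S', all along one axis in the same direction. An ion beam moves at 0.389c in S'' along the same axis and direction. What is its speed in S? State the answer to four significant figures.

0.9828c

Compose velocities in two stages. Stage 1 (into S'): u₁ = (0.389+0.8706)/(1+0.389×0.8706) = 0.94094.
Stage 2 (into S): u = (0.94094+0.5554)/(1+0.94094×0.5554) = 0.98275, so the speed is 0.9828c.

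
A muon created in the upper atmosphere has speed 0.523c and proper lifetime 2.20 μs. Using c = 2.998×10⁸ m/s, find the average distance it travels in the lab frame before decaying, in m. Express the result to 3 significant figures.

γ = 1/√(1 − β²) = 1/√(1 − 0.273529) = 1/√0.726471 = 1/0.852333 = 1.1733.
Lab-frame lifetime: Δt = γτ = 1.1733 × 2.20 μs = 2.5813 μs.
Distance: d = vΔt = 0.523 × 2.998×10⁸ m/s × 2.5813×10^-6 s = 405 m.

405 m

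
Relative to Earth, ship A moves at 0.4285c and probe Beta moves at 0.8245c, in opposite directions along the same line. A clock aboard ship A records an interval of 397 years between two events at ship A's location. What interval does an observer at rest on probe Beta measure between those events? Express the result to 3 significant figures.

The velocity of ship A relative to probe Beta is (0.4285 + 0.8245)c / (1 + 0.4285×0.8245) = 0.92589c; relative speed 0.92589c.
γ for this relative speed: γ = 1/√(1 − 0.857272) = 2.6469.
The clock on ship A records proper time, so probe Beta measures Δt = γΔτ = 2.6469 × 397 = 1050 years.

1050 years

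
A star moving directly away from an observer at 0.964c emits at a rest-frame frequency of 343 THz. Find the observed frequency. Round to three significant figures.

Relativistic Doppler (source moving away): f_obs = f_src · √((1−β)/(1+β)).
With β = 0.964: factor = √(0.036/1.964) = 0.13539.
f_obs = 343 × 0.13539 = 46.4 THz.

46.4 THz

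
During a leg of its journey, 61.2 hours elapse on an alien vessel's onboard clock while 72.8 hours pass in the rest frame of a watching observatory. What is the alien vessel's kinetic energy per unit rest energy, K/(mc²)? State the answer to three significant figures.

0.190

From Δt = γΔτ: γ = 72.8/61.2 = 1.18954.
K/(mc²) = γ − 1 = 1.18954 − 1 = 0.190.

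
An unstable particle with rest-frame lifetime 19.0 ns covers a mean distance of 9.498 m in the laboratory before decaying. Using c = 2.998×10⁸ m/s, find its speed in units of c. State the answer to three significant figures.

d = βγcτ ⇒ βγ = d/(cτ) = 9.498 m / (5.6962 m) = 1.6674.
β = (βγ)/√(1+(βγ)²) = 1.6674/√3.78022 = 0.858.

0.858c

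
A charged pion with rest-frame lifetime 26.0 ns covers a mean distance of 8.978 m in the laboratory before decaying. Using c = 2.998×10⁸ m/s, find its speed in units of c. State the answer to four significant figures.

Let x = d/(cτ) = 8.978 m / (2.998×10⁸ m/s × 2.600×10^-8 s) = 1.1518. Since d = βγcτ, x = βγ = β/√(1−β²).
Solving: β² = x²/(1+x²) = 1.32664/2.32664 = 0.570196, so β = 0.7551.

0.7551c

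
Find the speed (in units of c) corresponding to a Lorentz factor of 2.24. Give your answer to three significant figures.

β = √(1 − 1/γ²) = √(1 − 1/5.0176) = √0.800702 = 0.895.

0.895c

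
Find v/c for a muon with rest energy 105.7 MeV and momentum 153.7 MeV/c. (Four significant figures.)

βγ = pc/(mc²) = 153.7/105.7 = 1.4541.
Since γ² = 1 + (βγ)² = 3.11441, γ = √3.11441 = 1.76477, and β = (βγ)/γ = 1.4541/1.76477 = 0.8240.

0.8240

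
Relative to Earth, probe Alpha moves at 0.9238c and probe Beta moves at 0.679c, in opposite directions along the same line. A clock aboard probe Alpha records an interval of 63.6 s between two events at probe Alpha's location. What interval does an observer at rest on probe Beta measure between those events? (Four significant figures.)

368.2 s

Speed of probe Alpha in probe Beta's frame: u = (v_A + v_B)/(1 + v_A v_B/c²) = (0.9238 + 0.679)/(1 + 0.9238×0.679) = 1.6028/1.6272602 = 0.98497; |u| = 0.98497c.
γ for this relative speed: γ = 1/√(1 − 0.970166) = 5.7895.
The clock on probe Alpha records proper time, so probe Beta measures Δt = γΔτ = 5.7895 × 63.6 = 368.2 s.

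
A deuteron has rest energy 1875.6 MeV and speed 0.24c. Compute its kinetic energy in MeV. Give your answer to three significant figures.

γ = 1/√(1 − β²) = 1/√(1 − 0.0576) = 1/√0.9424 = 1/0.970773 = 1.030107.
Kinetic energy: K = (γ − 1)mc² = (1.030107 − 1) × 1875.6 MeV = 0.030107 × 1875.6 = 56.5 MeV.

56.5 MeV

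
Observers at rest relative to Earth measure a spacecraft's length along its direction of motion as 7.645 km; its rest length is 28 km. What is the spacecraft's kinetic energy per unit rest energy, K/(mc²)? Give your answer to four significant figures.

2.663

Length contraction gives γ = L₀/L = 28/7.645 = 3.66252.
Since K = (γ−1)mc², K/(mc²) = 3.66252 − 1 = 2.663.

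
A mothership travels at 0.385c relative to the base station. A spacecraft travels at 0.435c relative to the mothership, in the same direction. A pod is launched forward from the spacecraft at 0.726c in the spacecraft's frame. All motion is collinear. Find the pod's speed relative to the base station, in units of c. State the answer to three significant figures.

Compose velocities in two stages. Stage 1 (into S'): u₁ = (0.726+0.435)/(1+0.726×0.435) = 0.88235.
Stage 2 (into S): u = (0.88235+0.385)/(1+0.88235×0.385) = 0.94599, so the speed is 0.946c.

0.946c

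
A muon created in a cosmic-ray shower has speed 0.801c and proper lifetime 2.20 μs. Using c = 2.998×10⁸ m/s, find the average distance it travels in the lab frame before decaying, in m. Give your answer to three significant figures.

β² = 0.641601, so γ = 1/√0.358399 = 1.6704.
Lab-frame lifetime: Δt = γτ = 1.6704 × 2.20 μs = 3.6749 μs.
Distance: d = vΔt = 0.801 × 2.998×10⁸ m/s × 3.6749×10^-6 s = 882 m.

882 m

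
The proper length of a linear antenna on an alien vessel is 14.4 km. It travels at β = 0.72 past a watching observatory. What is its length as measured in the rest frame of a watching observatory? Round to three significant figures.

9.99 km

Lorentz factor: γ = (1 − 0.5184)^(−1/2) = 1.441.
Length contraction: L = L₀/γ = 14.4/1.441 = 9.99 km.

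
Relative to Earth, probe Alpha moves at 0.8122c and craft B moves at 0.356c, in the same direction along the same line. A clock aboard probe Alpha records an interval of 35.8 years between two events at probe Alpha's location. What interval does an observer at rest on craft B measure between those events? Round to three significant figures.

46.7 years

Speed of probe Alpha in craft B's frame: u = (v_A − v_B)/(1 − v_A v_B/c²) = (0.8122 − 0.356)/(1 − 0.8122×0.356) = 0.4562/0.7108568 = 0.64176; |u| = 0.64176c.
γ for this relative speed: γ = 1/√(1 − 0.411856) = 1.3039.
Probe Alpha's interval is proper; time dilation gives Δt_B = γΔτ = 1.3039 × 35.8 years = 46.7 years.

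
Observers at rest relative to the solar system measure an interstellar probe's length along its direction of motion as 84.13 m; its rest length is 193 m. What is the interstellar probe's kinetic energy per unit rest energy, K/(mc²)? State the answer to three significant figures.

γ = L₀/L = 193/84.13 = 2.29407.
Since K = (γ−1)mc², K/(mc²) = 2.29407 − 1 = 1.29.

1.29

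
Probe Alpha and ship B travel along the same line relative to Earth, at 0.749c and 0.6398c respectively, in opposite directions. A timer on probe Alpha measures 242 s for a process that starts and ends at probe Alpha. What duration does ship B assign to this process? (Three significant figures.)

Transform probe Alpha's velocity into ship B's frame: (0.749 + 0.6398)/(1 + 0.749·0.6398) = 1.3888/1.4792102, so the relative speed is 0.93888c.
γ for this relative speed: γ = 1/√(1 − 0.881496) = 2.9049.
Probe Alpha's interval is proper; time dilation gives Δt_B = γΔτ = 2.9049 × 242 s = 703 s.

703 s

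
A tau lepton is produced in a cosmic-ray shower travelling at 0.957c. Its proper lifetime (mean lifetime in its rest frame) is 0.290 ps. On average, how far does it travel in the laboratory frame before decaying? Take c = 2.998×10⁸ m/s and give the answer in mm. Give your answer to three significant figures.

γ = 1/√(1 − β²) = 1/√(1 − 0.915849) = 1/√0.084151 = 1/0.290088 = 3.4472.
Lab-frame lifetime: Δt = γτ = 3.4472 × 0.290 ps = 0.99969 ps.
Distance: d = vΔt = 0.957 × 2.998×10⁸ m/s × 9.9969×10^-13 s = 2.87×10^-4 m = 0.287 mm.

0.287 mm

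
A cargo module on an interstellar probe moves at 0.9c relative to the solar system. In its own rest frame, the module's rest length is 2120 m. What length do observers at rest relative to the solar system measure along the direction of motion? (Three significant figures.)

γ = 1/√(1 − β²) = 1/√(1 − 0.81) = 1/√0.19 = 1/0.43589 = 2.2942.
Length contraction: L = L₀/γ = 2120/2.2942 = 924 m.

924 m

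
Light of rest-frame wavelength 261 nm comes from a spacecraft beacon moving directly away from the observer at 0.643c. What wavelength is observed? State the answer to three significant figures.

560 nm

Relativistic Doppler for wavelength: λ_obs = λ_src · √((1+β)/(1−β)).
With β = 0.643: factor = √(1.643/0.357) = 2.1453.
λ_obs = 261 × 2.1453 = 560 nm.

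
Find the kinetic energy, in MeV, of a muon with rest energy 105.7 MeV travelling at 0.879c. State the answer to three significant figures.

116 MeV

With β = 0.879, γ = 1/√(1 − 0.879²) = 1/√0.227359 = 2.0972.
Kinetic energy: K = (γ − 1)mc² = (2.0972 − 1) × 105.7 MeV = 1.0972 × 105.7 = 116 MeV.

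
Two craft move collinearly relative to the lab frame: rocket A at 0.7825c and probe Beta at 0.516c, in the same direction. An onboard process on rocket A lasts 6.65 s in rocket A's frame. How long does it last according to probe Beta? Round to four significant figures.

7.434 s

Transform rocket A's velocity into probe Beta's frame: (0.7825 − 0.516)/(1 − 0.7825·0.516) = 0.2665/0.59623, so the relative speed is 0.44698c.
At |u| = 0.44698c, γ = (1 − 0.199791)^(−1/2) = 1.1179.
Rocket A's interval is proper; time dilation gives Δt_B = γΔτ = 1.1179 × 6.65 s = 7.434 s.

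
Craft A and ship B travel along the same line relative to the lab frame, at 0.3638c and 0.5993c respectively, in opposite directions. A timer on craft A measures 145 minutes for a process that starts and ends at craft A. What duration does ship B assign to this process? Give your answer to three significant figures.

237 minutes

Speed of craft A in ship B's frame: u = (v_A + v_B)/(1 + v_A v_B/c²) = (0.3638 + 0.5993)/(1 + 0.3638×0.5993) = 0.9631/1.21802534 = 0.79071; |u| = 0.79071c.
At |u| = 0.79071c, γ = (1 − 0.625222)^(−1/2) = 1.6335.
Craft A's interval is proper; time dilation gives Δt_B = γΔτ = 1.6335 × 145 minutes = 237 minutes.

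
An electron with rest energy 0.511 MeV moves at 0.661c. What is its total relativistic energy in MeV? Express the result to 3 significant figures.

0.681 MeV

Lorentz factor: γ = (1 − 0.436921)^(−1/2) = 1.3326.
Total energy: E = γmc² = 1.3326 × 0.511 MeV = 0.681 MeV.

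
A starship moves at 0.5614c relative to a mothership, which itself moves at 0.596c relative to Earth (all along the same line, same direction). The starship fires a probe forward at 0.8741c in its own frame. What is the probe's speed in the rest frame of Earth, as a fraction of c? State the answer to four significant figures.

0.9905c

First combine the probe and starship (S''→S'): u₁ = (0.8741 + 0.5614)/(1 + 0.8741×0.5614) = 1.4355/1.49071974 = 0.96296.
Then combine with the mothership (S'→S): u = (0.96296 + 0.596)/(1 + 0.96296×0.596) = 1.55896/1.57392416 = 0.99049.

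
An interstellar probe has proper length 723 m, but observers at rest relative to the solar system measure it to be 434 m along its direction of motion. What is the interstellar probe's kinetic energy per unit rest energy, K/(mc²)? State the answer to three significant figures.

0.666

From L = L₀/γ: γ = 723/434 = 1.6659.
Since K = (γ−1)mc², K/(mc²) = 1.6659 − 1 = 0.666.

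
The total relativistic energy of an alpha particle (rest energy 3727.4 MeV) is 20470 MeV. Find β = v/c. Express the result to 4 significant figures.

0.9833

γ = E/(mc²) = 20470/3727.4 = 5.4918.
β = √(1 − 1/γ²) = √(1 − 0.0331566) = √0.9668434 = 0.9833.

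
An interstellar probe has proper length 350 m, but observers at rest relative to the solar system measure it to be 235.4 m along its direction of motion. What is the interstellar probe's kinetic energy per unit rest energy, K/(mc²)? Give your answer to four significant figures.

0.4868

γ = L₀/L = 350/235.4 = 1.48683.
Since K = (γ−1)mc², K/(mc²) = 1.48683 − 1 = 0.4868.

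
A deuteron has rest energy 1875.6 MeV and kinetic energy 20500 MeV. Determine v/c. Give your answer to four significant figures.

0.9965

K = (γ−1)mc², so γ = 1 + 20500/1875.6 = 11.93.
Then v/c = √(1 − γ⁻²) = √(1 − 0.00702618) = √0.99297382 = 0.9965.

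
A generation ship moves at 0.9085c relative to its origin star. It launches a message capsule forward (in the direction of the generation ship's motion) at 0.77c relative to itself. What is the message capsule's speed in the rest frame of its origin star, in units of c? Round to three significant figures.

In units of c, u = (u' + v)/(1 + u'v) with u' = 0.77 and v = 0.9085.
Numerator: 0.77 + 0.9085 = 1.6785. Denominator: 1 + (0.77)(0.9085) = 1.699545.
u = 1.6785/1.699545 = 0.98762, so the speed is 0.988c.

0.988c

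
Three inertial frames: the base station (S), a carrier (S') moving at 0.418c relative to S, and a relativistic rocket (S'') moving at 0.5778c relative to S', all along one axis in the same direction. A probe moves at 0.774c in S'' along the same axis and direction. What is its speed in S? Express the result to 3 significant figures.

0.972c

Compose velocities in two stages. Stage 1 (into S'): u₁ = (0.774+0.5778)/(1+0.774×0.5778) = 0.93407.
Stage 2 (into S): u = (0.93407+0.418)/(1+0.93407×0.418) = 0.9724, so the speed is 0.972c.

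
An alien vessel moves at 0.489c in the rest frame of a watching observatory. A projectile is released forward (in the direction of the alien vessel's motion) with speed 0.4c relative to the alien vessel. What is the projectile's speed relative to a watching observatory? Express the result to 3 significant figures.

0.744c

Relativistic velocity addition: u = (u' + v)/(1 + u'v/c²), with u' = 0.4c and v = 0.489c.
Numerator: 0.4 + 0.489 = 0.889. Denominator: 1 + (0.4)(0.489) = 1.1956.
u = 0.889/1.1956 = 0.74356, so the speed is 0.744c.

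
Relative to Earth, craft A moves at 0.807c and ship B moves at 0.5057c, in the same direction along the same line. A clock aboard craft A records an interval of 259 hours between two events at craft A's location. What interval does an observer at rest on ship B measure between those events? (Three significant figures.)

Speed of craft A in ship B's frame: u = (v_A − v_B)/(1 − v_A v_B/c²) = (0.807 − 0.5057)/(1 − 0.807×0.5057) = 0.3013/0.5919001 = 0.50904; |u| = 0.50904c.
At |u| = 0.50904c, γ = (1 − 0.259122)^(−1/2) = 1.1618.
The clock on craft A records proper time, so ship B measures Δt = γΔτ = 1.1618 × 259 = 301 hours.

301 hours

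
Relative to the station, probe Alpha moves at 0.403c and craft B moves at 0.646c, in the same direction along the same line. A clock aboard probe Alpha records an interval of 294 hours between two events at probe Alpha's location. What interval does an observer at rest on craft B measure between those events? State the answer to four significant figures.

311.3 hours

The velocity of probe Alpha relative to craft B is (0.403 − 0.646)c / (1 − 0.403×0.646) = −0.32853c; relative speed 0.32853c.
γ for this relative speed: γ = 1/√(1 − 0.107932) = 1.0588.
Probe Alpha's interval is proper; time dilation gives Δt_B = γΔτ = 1.0588 × 294 hours = 311.3 hours.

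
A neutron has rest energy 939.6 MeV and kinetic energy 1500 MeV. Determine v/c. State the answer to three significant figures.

0.923

γ = 1 + K/(mc²) = 1 + 1500/939.6 = 2.5964.
β = √(1 − 1/γ²) = √(1 − 0.148339) = √0.851661 = 0.923.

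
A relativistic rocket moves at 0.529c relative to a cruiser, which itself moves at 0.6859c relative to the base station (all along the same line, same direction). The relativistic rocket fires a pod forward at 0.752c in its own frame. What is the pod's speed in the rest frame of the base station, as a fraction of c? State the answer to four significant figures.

0.9839c

Apply u = (u'+v)/(1+u'v) twice. Pod in the cruiser frame: (0.752+0.529)/(1+0.752·0.529) = 1.281/1.397808 = 0.91643c.
That velocity, transformed to the rest frame of the base station: (0.91643+0.6859)/(1+0.91643·0.6859) = 1.60233/1.628579337 = 0.98388c.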